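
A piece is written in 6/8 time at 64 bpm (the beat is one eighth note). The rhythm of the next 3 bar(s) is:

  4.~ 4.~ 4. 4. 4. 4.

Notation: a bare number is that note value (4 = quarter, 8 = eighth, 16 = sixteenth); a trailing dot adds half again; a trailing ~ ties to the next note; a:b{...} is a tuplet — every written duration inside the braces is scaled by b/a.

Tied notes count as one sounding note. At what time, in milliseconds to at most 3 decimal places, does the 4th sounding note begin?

1. 0.0ms @ 0 + 8437.5ms (9)
2. 8437.5ms @ 9 + 2812.5ms (3)
3. 11250.0ms @ 12 + 2812.5ms (3)
4. 14062.5ms @ 15 + 2812.5ms (3)

note 4 onset = 15b = 14062.5ms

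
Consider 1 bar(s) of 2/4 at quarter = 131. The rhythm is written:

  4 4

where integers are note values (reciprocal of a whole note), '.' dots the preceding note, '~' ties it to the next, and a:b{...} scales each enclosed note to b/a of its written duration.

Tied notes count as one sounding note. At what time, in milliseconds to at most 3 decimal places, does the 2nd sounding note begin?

note 2 onset = 1b = 458.015ms

1. 0.0ms @ 0 + 458.015ms (1)
2. 458.015ms @ 1 + 458.015ms (1)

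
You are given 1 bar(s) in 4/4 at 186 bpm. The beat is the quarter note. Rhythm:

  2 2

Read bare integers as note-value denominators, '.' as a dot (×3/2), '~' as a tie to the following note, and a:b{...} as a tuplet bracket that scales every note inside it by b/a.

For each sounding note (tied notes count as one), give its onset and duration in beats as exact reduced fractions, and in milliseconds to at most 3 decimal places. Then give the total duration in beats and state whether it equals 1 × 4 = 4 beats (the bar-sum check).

1) 0.0ms=0b +645.161ms=2b
2) 645.161ms=2b +645.161ms=2b
Σ=4b of 4 (186bpm 4/4) — PASS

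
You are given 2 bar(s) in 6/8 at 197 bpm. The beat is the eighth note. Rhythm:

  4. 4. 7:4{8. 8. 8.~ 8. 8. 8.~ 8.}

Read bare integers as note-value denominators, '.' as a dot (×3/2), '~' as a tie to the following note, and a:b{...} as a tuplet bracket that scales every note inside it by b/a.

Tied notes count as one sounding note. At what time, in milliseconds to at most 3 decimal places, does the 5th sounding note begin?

note 5 onset = 54/7b = 2349.529ms

1. 0.0ms @ 0 + 913.706ms (3)
2. 913.706ms @ 3 + 913.706ms (3)
3. 1827.411ms @ 6 + 261.059ms (6/7)
4. 2088.47ms @ 48/7 + 261.059ms (6/7)
5. 2349.529ms @ 54/7 + 522.117ms (12/7)
6. 2871.646ms @ 66/7 + 261.059ms (6/7)
7. 3132.705ms @ 72/7 + 522.117ms (12/7)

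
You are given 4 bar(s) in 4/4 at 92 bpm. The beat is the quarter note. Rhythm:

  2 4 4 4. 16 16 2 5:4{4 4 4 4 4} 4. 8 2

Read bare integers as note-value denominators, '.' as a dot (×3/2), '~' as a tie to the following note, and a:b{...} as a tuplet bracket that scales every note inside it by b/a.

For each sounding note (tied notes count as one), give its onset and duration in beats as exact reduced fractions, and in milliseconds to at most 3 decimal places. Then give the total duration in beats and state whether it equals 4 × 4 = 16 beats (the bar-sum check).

1) 0.0ms=0b +1304.348ms=2b
2) 1304.348ms=2b +652.174ms=1b
3) 1956.522ms=3b +652.174ms=1b
4) 2608.696ms=4b +978.261ms=3/2b
5) 3586.957ms=11/2b +163.043ms=1/4b
6) 3750.0ms=23/4b +163.043ms=1/4b
7) 3913.043ms=6b +1304.348ms=2b
8) 5217.391ms=8b +521.739ms=4/5b
9) 5739.13ms=44/5b +521.739ms=4/5b
10) 6260.87ms=48/5b +521.739ms=4/5b
11) 6782.609ms=52/5b +521.739ms=4/5b
12) 7304.348ms=56/5b +521.739ms=4/5b
13) 7826.087ms=12b +978.261ms=3/2b
14) 8804.348ms=27/2b +326.087ms=1/2b
15) 9130.435ms=14b +1304.348ms=2b
Σ=16b of 16 (92bpm 4/4) — PASS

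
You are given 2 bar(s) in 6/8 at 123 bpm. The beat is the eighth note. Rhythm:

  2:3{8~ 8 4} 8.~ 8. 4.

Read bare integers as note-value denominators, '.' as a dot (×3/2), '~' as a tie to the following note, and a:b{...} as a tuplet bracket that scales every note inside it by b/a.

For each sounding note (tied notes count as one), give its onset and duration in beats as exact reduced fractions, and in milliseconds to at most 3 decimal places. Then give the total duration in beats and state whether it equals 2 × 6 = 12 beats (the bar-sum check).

1) 0.0ms=0b +1463.415ms=3b
2) 1463.415ms=3b +1463.415ms=3b
3) 2926.829ms=6b +1463.415ms=3b
4) 4390.244ms=9b +1463.415ms=3b
Σ=12b of 12 (123bpm 6/8) — PASS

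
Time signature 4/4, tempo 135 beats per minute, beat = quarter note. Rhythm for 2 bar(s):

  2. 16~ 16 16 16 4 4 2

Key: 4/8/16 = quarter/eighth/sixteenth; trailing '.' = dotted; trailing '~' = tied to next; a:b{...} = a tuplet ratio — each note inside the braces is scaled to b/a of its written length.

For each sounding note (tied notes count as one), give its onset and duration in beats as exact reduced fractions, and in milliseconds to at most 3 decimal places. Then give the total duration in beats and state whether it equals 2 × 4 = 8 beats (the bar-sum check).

1) 0.0ms=0b +1333.333ms=3b
2) 1333.333ms=3b +222.222ms=1/2b
3) 1555.556ms=7/2b +111.111ms=1/4b
4) 1666.667ms=15/4b +111.111ms=1/4b
5) 1777.778ms=4b +444.444ms=1b
6) 2222.222ms=5b +444.444ms=1b
7) 2666.667ms=6b +888.889ms=2b
Σ=8b of 8 (135bpm 4/4) — PASS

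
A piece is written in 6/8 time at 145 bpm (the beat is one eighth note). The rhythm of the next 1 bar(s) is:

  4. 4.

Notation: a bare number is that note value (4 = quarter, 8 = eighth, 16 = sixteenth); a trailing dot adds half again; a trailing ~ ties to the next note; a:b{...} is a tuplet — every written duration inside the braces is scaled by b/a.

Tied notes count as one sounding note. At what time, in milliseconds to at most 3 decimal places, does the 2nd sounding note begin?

1. 0.0ms @ 0 + 1241.379ms (3)
2. 1241.379ms @ 3 + 1241.379ms (3)

note 2 onset = 3b = 1241.379ms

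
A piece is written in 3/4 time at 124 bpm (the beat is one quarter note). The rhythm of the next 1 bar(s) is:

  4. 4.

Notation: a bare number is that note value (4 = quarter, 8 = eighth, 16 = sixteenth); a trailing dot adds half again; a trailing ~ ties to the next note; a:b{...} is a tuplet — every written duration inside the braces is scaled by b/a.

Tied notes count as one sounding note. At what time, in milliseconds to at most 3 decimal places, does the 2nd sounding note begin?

note 2 onset = 3/2b = 725.806ms

1. 0.0ms @ 0 + 725.806ms (3/2)
2. 725.806ms @ 3/2 + 725.806ms (3/2)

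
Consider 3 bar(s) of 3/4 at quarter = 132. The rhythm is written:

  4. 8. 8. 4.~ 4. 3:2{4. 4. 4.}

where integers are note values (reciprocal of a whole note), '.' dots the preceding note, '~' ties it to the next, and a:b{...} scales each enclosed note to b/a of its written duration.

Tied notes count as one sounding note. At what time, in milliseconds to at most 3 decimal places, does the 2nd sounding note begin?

1. 0.0ms @ 0 + 681.818ms (3/2)
2. 681.818ms @ 3/2 + 340.909ms (3/4)
3. 1022.727ms @ 9/4 + 340.909ms (3/4)
4. 1363.636ms @ 3 + 1363.636ms (3)
5. 2727.273ms @ 6 + 454.545ms (1)
6. 3181.818ms @ 7 + 454.545ms (1)
7. 3636.364ms @ 8 + 454.545ms (1)

note 2 onset = 3/2b = 681.818ms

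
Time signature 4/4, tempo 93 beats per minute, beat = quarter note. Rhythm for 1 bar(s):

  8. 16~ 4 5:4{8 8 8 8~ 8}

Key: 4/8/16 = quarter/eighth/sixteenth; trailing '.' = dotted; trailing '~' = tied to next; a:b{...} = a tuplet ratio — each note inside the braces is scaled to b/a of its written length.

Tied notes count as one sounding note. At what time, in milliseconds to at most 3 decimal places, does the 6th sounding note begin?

note 6 onset = 16/5b = 2064.516ms

1. 0.0ms @ 0 + 483.871ms (3/4)
2. 483.871ms @ 3/4 + 806.452ms (5/4)
3. 1290.323ms @ 2 + 258.065ms (2/5)
4. 1548.387ms @ 12/5 + 258.065ms (2/5)
5. 1806.452ms @ 14/5 + 258.065ms (2/5)
6. 2064.516ms @ 16/5 + 516.129ms (4/5)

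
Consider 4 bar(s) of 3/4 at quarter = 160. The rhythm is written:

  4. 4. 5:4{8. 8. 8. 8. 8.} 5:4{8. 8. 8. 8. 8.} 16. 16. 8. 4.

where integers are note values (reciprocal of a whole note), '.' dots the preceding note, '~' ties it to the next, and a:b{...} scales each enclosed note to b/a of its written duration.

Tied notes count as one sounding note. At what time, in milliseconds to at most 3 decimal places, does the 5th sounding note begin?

note 5 onset = 21/5b = 1575.0ms

1. 0.0ms @ 0 + 562.5ms (3/2)
2. 562.5ms @ 3/2 + 562.5ms (3/2)
3. 1125.0ms @ 3 + 225.0ms (3/5)
4. 1350.0ms @ 18/5 + 225.0ms (3/5)
5. 1575.0ms @ 21/5 + 225.0ms (3/5)
6. 1800.0ms @ 24/5 + 225.0ms (3/5)
7. 2025.0ms @ 27/5 + 225.0ms (3/5)
8. 2250.0ms @ 6 + 225.0ms (3/5)
9. 2475.0ms @ 33/5 + 225.0ms (3/5)
10. 2700.0ms @ 36/5 + 225.0ms (3/5)
11. 2925.0ms @ 39/5 + 225.0ms (3/5)
12. 3150.0ms @ 42/5 + 225.0ms (3/5)
13. 3375.0ms @ 9 + 140.625ms (3/8)
14. 3515.625ms @ 75/8 + 140.625ms (3/8)
15. 3656.25ms @ 39/4 + 281.25ms (3/4)
16. 3937.5ms @ 21/2 + 562.5ms (3/2)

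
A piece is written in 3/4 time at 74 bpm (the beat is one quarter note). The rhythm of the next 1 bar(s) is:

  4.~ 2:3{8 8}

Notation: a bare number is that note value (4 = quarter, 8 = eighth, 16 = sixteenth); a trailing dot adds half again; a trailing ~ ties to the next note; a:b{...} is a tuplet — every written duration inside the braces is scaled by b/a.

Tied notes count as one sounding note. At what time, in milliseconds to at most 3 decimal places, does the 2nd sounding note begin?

1. 0.0ms @ 0 + 1824.324ms (9/4)
2. 1824.324ms @ 9/4 + 608.108ms (3/4)

note 2 onset = 9/4b = 1824.324ms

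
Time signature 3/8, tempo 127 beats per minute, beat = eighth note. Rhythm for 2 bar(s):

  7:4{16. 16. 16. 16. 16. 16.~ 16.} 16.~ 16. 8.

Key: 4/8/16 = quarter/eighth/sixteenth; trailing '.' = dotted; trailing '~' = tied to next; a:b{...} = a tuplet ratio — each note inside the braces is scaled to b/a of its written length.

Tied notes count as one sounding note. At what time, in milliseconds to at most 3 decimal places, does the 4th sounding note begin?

1. 0.0ms @ 0 + 202.475ms (3/7)
2. 202.475ms @ 3/7 + 202.475ms (3/7)
3. 404.949ms @ 6/7 + 202.475ms (3/7)
4. 607.424ms @ 9/7 + 202.475ms (3/7)
5. 809.899ms @ 12/7 + 202.475ms (3/7)
6. 1012.373ms @ 15/7 + 404.949ms (6/7)
7. 1417.323ms @ 3 + 708.661ms (3/2)
8. 2125.984ms @ 9/2 + 708.661ms (3/2)

note 4 onset = 9/7b = 607.424ms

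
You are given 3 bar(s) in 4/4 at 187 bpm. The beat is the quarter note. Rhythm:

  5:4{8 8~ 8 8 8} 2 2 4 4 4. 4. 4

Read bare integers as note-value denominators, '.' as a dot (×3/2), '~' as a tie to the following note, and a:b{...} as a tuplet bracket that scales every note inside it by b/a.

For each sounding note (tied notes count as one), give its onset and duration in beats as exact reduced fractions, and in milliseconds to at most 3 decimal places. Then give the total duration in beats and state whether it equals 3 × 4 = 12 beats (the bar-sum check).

1) 0.0ms=0b +128.342ms=2/5b
2) 128.342ms=2/5b +256.684ms=4/5b
3) 385.027ms=6/5b +128.342ms=2/5b
4) 513.369ms=8/5b +128.342ms=2/5b
5) 641.711ms=2b +641.711ms=2b
6) 1283.422ms=4b +641.711ms=2b
7) 1925.134ms=6b +320.856ms=1b
8) 2245.989ms=7b +320.856ms=1b
9) 2566.845ms=8b +481.283ms=3/2b
10) 3048.128ms=19/2b +481.283ms=3/2b
11) 3529.412ms=11b +320.856ms=1b
Σ=12b of 12 (187bpm 4/4) — PASS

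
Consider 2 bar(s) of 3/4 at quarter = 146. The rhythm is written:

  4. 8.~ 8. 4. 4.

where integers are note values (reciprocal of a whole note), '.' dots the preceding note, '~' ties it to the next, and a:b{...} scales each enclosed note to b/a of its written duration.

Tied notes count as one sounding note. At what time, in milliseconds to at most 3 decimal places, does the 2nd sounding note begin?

note 2 onset = 3/2b = 616.438ms

1. 0.0ms @ 0 + 616.438ms (3/2)
2. 616.438ms @ 3/2 + 616.438ms (3/2)
3. 1232.877ms @ 3 + 616.438ms (3/2)
4. 1849.315ms @ 9/2 + 616.438ms (3/2)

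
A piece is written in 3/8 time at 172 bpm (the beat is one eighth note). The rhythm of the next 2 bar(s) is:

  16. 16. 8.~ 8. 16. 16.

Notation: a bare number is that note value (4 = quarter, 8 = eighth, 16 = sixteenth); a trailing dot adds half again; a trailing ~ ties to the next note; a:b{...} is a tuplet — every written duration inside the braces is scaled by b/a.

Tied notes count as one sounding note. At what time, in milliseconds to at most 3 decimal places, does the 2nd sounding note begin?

1. 0.0ms @ 0 + 261.628ms (3/4)
2. 261.628ms @ 3/4 + 261.628ms (3/4)
3. 523.256ms @ 3/2 + 1046.512ms (3)
4. 1569.767ms @ 9/2 + 261.628ms (3/4)
5. 1831.395ms @ 21/4 + 261.628ms (3/4)

note 2 onset = 3/4b = 261.628ms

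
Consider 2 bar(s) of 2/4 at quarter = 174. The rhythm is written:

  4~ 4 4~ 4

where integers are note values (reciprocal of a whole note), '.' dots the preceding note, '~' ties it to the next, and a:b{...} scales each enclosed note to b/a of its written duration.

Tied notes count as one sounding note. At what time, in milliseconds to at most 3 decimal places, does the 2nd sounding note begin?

1. 0.0ms @ 0 + 689.655ms (2)
2. 689.655ms @ 2 + 689.655ms (2)

note 2 onset = 2b = 689.655ms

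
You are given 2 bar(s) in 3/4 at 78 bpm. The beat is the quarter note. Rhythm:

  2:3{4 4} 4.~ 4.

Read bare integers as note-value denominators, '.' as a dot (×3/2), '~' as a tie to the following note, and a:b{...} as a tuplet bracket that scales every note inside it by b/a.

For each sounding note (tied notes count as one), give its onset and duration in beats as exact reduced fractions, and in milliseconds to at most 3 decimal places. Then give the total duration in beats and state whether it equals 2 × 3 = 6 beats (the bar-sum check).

1) 0.0ms=0b +1153.846ms=3/2b
2) 1153.846ms=3/2b +1153.846ms=3/2b
3) 2307.692ms=3b +2307.692ms=3b
Σ=6b of 6 (78bpm 3/4) — PASS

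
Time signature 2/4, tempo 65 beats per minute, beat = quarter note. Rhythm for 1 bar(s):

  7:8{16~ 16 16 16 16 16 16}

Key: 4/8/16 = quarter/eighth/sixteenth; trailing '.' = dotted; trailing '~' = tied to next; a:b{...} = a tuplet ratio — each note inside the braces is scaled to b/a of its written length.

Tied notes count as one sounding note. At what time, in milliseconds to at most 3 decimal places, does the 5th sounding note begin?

note 5 onset = 10/7b = 1318.681ms

1. 0.0ms @ 0 + 527.473ms (4/7)
2. 527.473ms @ 4/7 + 263.736ms (2/7)
3. 791.209ms @ 6/7 + 263.736ms (2/7)
4. 1054.945ms @ 8/7 + 263.736ms (2/7)
5. 1318.681ms @ 10/7 + 263.736ms (2/7)
6. 1582.418ms @ 12/7 + 263.736ms (2/7)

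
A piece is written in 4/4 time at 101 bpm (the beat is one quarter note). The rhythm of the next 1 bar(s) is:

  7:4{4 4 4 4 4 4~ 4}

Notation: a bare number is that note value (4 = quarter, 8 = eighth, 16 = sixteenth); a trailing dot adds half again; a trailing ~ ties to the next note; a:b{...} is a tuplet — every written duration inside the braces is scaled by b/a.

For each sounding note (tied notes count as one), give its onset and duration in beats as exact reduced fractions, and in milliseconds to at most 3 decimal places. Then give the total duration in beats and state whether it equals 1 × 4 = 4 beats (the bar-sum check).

1) 0.0ms=0b +339.463ms=4/7b
2) 339.463ms=4/7b +339.463ms=4/7b
3) 678.925ms=8/7b +339.463ms=4/7b
4) 1018.388ms=12/7b +339.463ms=4/7b
5) 1357.85ms=16/7b +339.463ms=4/7b
6) 1697.313ms=20/7b +678.925ms=8/7b
Σ=4b of 4 (101bpm 4/4) — PASS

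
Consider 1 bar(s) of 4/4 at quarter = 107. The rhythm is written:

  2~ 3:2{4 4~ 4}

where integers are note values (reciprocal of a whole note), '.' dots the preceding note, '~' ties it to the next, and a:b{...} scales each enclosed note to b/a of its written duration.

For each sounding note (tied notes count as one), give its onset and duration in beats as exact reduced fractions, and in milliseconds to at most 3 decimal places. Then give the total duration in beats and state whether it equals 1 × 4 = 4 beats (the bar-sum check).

1) 0.0ms=0b +1495.327ms=8/3b
2) 1495.327ms=8/3b +747.664ms=4/3b
Σ=4b of 4 (107bpm 4/4) — PASS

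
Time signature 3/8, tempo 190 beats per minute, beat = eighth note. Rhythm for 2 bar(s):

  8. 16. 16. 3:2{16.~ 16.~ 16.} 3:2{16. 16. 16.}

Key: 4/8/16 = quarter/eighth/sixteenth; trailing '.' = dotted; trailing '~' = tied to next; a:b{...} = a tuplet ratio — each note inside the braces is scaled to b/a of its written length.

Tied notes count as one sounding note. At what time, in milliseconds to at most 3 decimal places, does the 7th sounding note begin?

1. 0.0ms @ 0 + 473.684ms (3/2)
2. 473.684ms @ 3/2 + 236.842ms (3/4)
3. 710.526ms @ 9/4 + 236.842ms (3/4)
4. 947.368ms @ 3 + 473.684ms (3/2)
5. 1421.053ms @ 9/2 + 157.895ms (1/2)
6. 1578.947ms @ 5 + 157.895ms (1/2)
7. 1736.842ms @ 11/2 + 157.895ms (1/2)

note 7 onset = 11/2b = 1736.842ms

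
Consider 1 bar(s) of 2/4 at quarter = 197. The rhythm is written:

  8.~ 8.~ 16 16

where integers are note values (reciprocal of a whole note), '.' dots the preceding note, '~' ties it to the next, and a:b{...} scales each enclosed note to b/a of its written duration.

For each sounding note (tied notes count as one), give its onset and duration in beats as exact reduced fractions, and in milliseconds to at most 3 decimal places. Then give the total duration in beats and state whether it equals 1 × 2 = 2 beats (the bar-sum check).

1) 0.0ms=0b +532.995ms=7/4b
2) 532.995ms=7/4b +76.142ms=1/4b
Σ=2b of 2 (197bpm 2/4) — PASS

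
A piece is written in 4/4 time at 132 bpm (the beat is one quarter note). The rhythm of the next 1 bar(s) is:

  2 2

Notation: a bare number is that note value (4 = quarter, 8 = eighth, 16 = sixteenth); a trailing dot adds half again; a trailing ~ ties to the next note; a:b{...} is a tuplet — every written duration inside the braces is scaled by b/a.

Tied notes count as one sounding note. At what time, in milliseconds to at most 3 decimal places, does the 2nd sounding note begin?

1. 0.0ms @ 0 + 909.091ms (2)
2. 909.091ms @ 2 + 909.091ms (2)

note 2 onset = 2b = 909.091ms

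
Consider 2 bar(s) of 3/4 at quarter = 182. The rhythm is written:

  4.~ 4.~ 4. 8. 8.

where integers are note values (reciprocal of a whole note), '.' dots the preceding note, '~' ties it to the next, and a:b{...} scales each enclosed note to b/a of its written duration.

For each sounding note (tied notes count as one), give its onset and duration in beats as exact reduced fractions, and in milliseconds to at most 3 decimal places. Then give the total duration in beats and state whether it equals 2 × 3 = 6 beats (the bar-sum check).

1) 0.0ms=0b +1483.516ms=9/2b
2) 1483.516ms=9/2b +247.253ms=3/4b
3) 1730.769ms=21/4b +247.253ms=3/4b
Σ=6b of 6 (182bpm 3/4) — PASS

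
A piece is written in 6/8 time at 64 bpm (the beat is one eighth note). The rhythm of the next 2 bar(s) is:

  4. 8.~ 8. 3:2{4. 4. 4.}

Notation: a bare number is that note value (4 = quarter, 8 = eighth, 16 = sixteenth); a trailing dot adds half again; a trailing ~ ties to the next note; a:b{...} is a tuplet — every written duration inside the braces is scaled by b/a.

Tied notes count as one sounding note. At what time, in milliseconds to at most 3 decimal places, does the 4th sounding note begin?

note 4 onset = 8b = 7500.0ms

1. 0.0ms @ 0 + 2812.5ms (3)
2. 2812.5ms @ 3 + 2812.5ms (3)
3. 5625.0ms @ 6 + 1875.0ms (2)
4. 7500.0ms @ 8 + 1875.0ms (2)
5. 9375.0ms @ 10 + 1875.0ms (2)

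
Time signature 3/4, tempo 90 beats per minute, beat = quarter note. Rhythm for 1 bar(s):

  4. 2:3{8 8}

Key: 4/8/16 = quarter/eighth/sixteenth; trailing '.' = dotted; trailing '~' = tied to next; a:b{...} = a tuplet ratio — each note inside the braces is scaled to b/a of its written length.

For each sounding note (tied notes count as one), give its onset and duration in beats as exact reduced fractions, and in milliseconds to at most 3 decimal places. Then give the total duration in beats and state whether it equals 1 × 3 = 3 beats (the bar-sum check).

1) 0.0ms=0b +1000.0ms=3/2b
2) 1000.0ms=3/2b +500.0ms=3/4b
3) 1500.0ms=9/4b +500.0ms=3/4b
Σ=3b of 3 (90bpm 3/4) — PASS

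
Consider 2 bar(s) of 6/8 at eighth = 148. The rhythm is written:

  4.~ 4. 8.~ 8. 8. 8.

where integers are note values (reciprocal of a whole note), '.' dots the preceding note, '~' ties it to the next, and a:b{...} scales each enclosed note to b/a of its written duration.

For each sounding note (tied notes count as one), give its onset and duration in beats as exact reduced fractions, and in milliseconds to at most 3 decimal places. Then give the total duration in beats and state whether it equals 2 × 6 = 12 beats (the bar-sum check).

1) 0.0ms=0b +2432.432ms=6b
2) 2432.432ms=6b +1216.216ms=3b
3) 3648.649ms=9b +608.108ms=3/2b
4) 4256.757ms=21/2b +608.108ms=3/2b
Σ=12b of 12 (148bpm 6/8) — PASS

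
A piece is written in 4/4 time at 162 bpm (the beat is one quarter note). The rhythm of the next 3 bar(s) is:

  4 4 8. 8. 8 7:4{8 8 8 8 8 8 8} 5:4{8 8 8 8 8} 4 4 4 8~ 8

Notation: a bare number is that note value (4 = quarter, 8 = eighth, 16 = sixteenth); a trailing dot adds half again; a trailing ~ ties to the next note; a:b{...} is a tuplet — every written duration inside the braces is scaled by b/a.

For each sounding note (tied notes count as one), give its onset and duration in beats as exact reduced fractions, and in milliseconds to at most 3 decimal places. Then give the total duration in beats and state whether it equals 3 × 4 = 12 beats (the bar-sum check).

1) 0.0ms=0b +370.37ms=1b
2) 370.37ms=1b +370.37ms=1b
3) 740.741ms=2b +277.778ms=3/4b
4) 1018.519ms=11/4b +277.778ms=3/4b
5) 1296.296ms=7/2b +185.185ms=1/2b
6) 1481.481ms=4b +105.82ms=2/7b
7) 1587.302ms=30/7b +105.82ms=2/7b
8) 1693.122ms=32/7b +105.82ms=2/7b
9) 1798.942ms=34/7b +105.82ms=2/7b
10) 1904.762ms=36/7b +105.82ms=2/7b
11) 2010.582ms=38/7b +105.82ms=2/7b
12) 2116.402ms=40/7b +105.82ms=2/7b
13) 2222.222ms=6b +148.148ms=2/5b
14) 2370.37ms=32/5b +148.148ms=2/5b
15) 2518.519ms=34/5b +148.148ms=2/5b
16) 2666.667ms=36/5b +148.148ms=2/5b
17) 2814.815ms=38/5b +148.148ms=2/5b
18) 2962.963ms=8b +370.37ms=1b
19) 3333.333ms=9b +370.37ms=1b
20) 3703.704ms=10b +370.37ms=1b
21) 4074.074ms=11b +370.37ms=1b
Σ=12b of 12 (162bpm 4/4) — PASS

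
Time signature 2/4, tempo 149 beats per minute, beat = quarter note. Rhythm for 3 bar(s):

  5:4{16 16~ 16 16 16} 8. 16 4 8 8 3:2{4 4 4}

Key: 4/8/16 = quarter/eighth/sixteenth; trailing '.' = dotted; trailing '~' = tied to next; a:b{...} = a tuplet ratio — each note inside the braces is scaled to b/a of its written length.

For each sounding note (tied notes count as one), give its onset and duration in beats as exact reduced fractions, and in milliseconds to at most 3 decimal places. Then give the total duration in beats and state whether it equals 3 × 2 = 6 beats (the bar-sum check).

1) 0.0ms=0b +80.537ms=1/5b
2) 80.537ms=1/5b +161.074ms=2/5b
3) 241.611ms=3/5b +80.537ms=1/5b
4) 322.148ms=4/5b +80.537ms=1/5b
5) 402.685ms=1b +302.013ms=3/4b
6) 704.698ms=7/4b +100.671ms=1/4b
7) 805.369ms=2b +402.685ms=1b
8) 1208.054ms=3b +201.342ms=1/2b
9) 1409.396ms=7/2b +201.342ms=1/2b
10) 1610.738ms=4b +268.456ms=2/3b
11) 1879.195ms=14/3b +268.456ms=2/3b
12) 2147.651ms=16/3b +268.456ms=2/3b
Σ=6b of 6 (149bpm 2/4) — PASS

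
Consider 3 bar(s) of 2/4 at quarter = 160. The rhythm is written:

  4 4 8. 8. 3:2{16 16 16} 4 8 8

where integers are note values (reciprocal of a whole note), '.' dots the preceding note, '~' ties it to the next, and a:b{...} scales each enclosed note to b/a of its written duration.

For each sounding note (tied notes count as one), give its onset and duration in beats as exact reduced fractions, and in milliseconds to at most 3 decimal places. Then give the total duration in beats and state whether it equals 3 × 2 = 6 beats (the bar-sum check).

1) 0.0ms=0b +375.0ms=1b
2) 375.0ms=1b +375.0ms=1b
3) 750.0ms=2b +281.25ms=3/4b
4) 1031.25ms=11/4b +281.25ms=3/4b
5) 1312.5ms=7/2b +62.5ms=1/6b
6) 1375.0ms=11/3b +62.5ms=1/6b
7) 1437.5ms=23/6b +62.5ms=1/6b
8) 1500.0ms=4b +375.0ms=1b
9) 1875.0ms=5b +187.5ms=1/2b
10) 2062.5ms=11/2b +187.5ms=1/2b
Σ=6b of 6 (160bpm 2/4) — PASS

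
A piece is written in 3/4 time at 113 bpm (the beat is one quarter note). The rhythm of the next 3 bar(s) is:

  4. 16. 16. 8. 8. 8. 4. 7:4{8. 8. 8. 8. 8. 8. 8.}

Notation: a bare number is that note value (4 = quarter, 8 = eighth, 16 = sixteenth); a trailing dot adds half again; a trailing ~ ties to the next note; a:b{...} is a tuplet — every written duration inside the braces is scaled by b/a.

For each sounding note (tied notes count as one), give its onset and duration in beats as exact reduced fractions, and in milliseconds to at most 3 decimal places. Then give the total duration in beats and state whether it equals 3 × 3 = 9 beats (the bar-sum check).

1) 0.0ms=0b +796.46ms=3/2b
2) 796.46ms=3/2b +199.115ms=3/8b
3) 995.575ms=15/8b +199.115ms=3/8b
4) 1194.69ms=9/4b +398.23ms=3/4b
5) 1592.92ms=3b +398.23ms=3/4b
6) 1991.15ms=15/4b +398.23ms=3/4b
7) 2389.381ms=9/2b +796.46ms=3/2b
8) 3185.841ms=6b +227.56ms=3/7b
9) 3413.401ms=45/7b +227.56ms=3/7b
10) 3640.961ms=48/7b +227.56ms=3/7b
11) 3868.521ms=51/7b +227.56ms=3/7b
12) 4096.081ms=54/7b +227.56ms=3/7b
13) 4323.641ms=57/7b +227.56ms=3/7b
14) 4551.201ms=60/7b +227.56ms=3/7b
Σ=9b of 9 (113bpm 3/4) — PASS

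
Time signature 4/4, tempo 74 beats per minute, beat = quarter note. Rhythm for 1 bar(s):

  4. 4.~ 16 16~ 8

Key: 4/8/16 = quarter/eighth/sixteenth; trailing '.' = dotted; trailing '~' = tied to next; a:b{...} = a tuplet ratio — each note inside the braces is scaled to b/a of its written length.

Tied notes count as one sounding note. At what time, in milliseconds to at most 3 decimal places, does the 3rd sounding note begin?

1. 0.0ms @ 0 + 1216.216ms (3/2)
2. 1216.216ms @ 3/2 + 1418.919ms (7/4)
3. 2635.135ms @ 13/4 + 608.108ms (3/4)

note 3 onset = 13/4b = 2635.135ms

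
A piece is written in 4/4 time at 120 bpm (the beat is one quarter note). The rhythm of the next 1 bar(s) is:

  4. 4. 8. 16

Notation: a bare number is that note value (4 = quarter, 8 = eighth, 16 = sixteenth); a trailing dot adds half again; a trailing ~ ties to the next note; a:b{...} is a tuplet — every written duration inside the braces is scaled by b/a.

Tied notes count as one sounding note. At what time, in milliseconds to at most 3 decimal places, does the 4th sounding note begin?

1. 0.0ms @ 0 + 750.0ms (3/2)
2. 750.0ms @ 3/2 + 750.0ms (3/2)
3. 1500.0ms @ 3 + 375.0ms (3/4)
4. 1875.0ms @ 15/4 + 125.0ms (1/4)

note 4 onset = 15/4b = 1875.0ms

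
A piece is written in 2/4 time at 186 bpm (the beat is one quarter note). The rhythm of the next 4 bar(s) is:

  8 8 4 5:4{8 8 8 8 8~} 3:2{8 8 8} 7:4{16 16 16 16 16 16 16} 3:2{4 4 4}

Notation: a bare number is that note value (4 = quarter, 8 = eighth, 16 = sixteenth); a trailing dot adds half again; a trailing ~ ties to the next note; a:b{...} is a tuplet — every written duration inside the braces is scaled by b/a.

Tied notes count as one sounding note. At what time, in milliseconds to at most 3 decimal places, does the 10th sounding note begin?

note 10 onset = 14/3b = 1505.376ms

1. 0.0ms @ 0 + 161.29ms (1/2)
2. 161.29ms @ 1/2 + 161.29ms (1/2)
3. 322.581ms @ 1 + 322.581ms (1)
4. 645.161ms @ 2 + 129.032ms (2/5)
5. 774.194ms @ 12/5 + 129.032ms (2/5)
6. 903.226ms @ 14/5 + 129.032ms (2/5)
7. 1032.258ms @ 16/5 + 129.032ms (2/5)
8. 1161.29ms @ 18/5 + 236.559ms (11/15)
9. 1397.849ms @ 13/3 + 107.527ms (1/3)
10. 1505.376ms @ 14/3 + 107.527ms (1/3)
11. 1612.903ms @ 5 + 46.083ms (1/7)
12. 1658.986ms @ 36/7 + 46.083ms (1/7)
13. 1705.069ms @ 37/7 + 46.083ms (1/7)
14. 1751.152ms @ 38/7 + 46.083ms (1/7)
15. 1797.235ms @ 39/7 + 46.083ms (1/7)
16. 1843.318ms @ 40/7 + 46.083ms (1/7)
17. 1889.401ms @ 41/7 + 46.083ms (1/7)
18. 1935.484ms @ 6 + 215.054ms (2/3)
19. 2150.538ms @ 20/3 + 215.054ms (2/3)
20. 2365.591ms @ 22/3 + 215.054ms (2/3)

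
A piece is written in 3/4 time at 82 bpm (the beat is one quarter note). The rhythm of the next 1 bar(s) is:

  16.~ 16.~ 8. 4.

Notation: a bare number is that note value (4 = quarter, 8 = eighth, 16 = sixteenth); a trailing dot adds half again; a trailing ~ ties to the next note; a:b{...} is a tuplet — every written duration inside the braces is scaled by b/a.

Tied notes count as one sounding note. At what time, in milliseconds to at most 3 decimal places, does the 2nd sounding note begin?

1. 0.0ms @ 0 + 1097.561ms (3/2)
2. 1097.561ms @ 3/2 + 1097.561ms (3/2)

note 2 onset = 3/2b = 1097.561ms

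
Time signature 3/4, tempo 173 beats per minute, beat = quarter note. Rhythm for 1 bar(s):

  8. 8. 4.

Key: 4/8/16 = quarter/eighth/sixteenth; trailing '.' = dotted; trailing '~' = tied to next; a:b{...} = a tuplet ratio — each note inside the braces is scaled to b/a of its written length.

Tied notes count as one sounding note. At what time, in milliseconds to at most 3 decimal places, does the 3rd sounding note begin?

note 3 onset = 3/2b = 520.231ms

1. 0.0ms @ 0 + 260.116ms (3/4)
2. 260.116ms @ 3/4 + 260.116ms (3/4)
3. 520.231ms @ 3/2 + 520.231ms (3/2)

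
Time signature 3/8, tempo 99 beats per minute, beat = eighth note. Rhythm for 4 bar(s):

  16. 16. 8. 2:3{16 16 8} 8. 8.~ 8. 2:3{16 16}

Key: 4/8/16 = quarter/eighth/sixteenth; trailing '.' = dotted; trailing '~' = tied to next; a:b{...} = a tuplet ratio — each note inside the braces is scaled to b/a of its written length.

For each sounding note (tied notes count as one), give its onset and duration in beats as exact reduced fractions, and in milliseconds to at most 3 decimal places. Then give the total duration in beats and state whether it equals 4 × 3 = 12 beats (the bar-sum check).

1) 0.0ms=0b +454.545ms=3/4b
2) 454.545ms=3/4b +454.545ms=3/4b
3) 909.091ms=3/2b +909.091ms=3/2b
4) 1818.182ms=3b +454.545ms=3/4b
5) 2272.727ms=15/4b +454.545ms=3/4b
6) 2727.273ms=9/2b +909.091ms=3/2b
7) 3636.364ms=6b +909.091ms=3/2b
8) 4545.455ms=15/2b +1818.182ms=3b
9) 6363.636ms=21/2b +454.545ms=3/4b
10) 6818.182ms=45/4b +454.545ms=3/4b
Σ=12b of 12 (99bpm 3/8) — PASS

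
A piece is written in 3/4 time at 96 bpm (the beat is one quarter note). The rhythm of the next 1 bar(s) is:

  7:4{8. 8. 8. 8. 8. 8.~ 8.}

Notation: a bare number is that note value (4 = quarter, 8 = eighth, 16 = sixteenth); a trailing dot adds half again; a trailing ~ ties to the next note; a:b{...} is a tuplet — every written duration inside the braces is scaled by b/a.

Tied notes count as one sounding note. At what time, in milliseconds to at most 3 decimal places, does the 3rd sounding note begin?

1. 0.0ms @ 0 + 267.857ms (3/7)
2. 267.857ms @ 3/7 + 267.857ms (3/7)
3. 535.714ms @ 6/7 + 267.857ms (3/7)
4. 803.571ms @ 9/7 + 267.857ms (3/7)
5. 1071.429ms @ 12/7 + 267.857ms (3/7)
6. 1339.286ms @ 15/7 + 535.714ms (6/7)

note 3 onset = 6/7b = 535.714ms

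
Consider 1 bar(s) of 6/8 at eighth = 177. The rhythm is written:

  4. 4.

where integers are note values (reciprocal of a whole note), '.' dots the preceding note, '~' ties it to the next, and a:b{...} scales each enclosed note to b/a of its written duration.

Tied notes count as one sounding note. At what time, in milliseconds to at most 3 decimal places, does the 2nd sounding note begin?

note 2 onset = 3b = 1016.949ms

1. 0.0ms @ 0 + 1016.949ms (3)
2. 1016.949ms @ 3 + 1016.949ms (3)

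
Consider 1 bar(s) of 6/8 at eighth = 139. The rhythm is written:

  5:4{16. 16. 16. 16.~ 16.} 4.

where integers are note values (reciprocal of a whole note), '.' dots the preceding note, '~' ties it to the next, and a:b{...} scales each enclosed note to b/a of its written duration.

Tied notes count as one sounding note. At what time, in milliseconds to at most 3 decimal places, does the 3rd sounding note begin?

note 3 onset = 6/5b = 517.986ms

1. 0.0ms @ 0 + 258.993ms (3/5)
2. 258.993ms @ 3/5 + 258.993ms (3/5)
3. 517.986ms @ 6/5 + 258.993ms (3/5)
4. 776.978ms @ 9/5 + 517.986ms (6/5)
5. 1294.964ms @ 3 + 1294.964ms (3)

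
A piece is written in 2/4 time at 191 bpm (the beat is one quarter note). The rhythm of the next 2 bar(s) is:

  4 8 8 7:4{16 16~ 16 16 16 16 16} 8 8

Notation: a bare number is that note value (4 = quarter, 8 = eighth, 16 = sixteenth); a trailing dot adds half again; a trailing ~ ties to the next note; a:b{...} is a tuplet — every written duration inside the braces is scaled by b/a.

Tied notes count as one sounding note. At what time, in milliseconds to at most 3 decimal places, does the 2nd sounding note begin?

note 2 onset = 1b = 314.136ms

1. 0.0ms @ 0 + 314.136ms (1)
2. 314.136ms @ 1 + 157.068ms (1/2)
3. 471.204ms @ 3/2 + 157.068ms (1/2)
4. 628.272ms @ 2 + 44.877ms (1/7)
5. 673.149ms @ 15/7 + 89.753ms (2/7)
6. 762.902ms @ 17/7 + 44.877ms (1/7)
7. 807.779ms @ 18/7 + 44.877ms (1/7)
8. 852.655ms @ 19/7 + 44.877ms (1/7)
9. 897.532ms @ 20/7 + 44.877ms (1/7)
10. 942.408ms @ 3 + 157.068ms (1/2)
11. 1099.476ms @ 7/2 + 157.068ms (1/2)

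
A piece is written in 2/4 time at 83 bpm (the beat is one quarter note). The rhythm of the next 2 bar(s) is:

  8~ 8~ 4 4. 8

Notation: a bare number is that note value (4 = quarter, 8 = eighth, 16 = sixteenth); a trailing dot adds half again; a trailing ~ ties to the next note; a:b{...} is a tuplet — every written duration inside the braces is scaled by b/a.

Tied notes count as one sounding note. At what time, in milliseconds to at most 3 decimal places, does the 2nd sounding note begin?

note 2 onset = 2b = 1445.783ms

1. 0.0ms @ 0 + 1445.783ms (2)
2. 1445.783ms @ 2 + 1084.337ms (3/2)
3. 2530.12ms @ 7/2 + 361.446ms (1/2)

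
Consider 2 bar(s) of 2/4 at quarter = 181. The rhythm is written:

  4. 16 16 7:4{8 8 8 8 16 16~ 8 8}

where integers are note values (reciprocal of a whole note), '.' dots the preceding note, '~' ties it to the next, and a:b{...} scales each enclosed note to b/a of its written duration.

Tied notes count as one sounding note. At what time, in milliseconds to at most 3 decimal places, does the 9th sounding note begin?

1. 0.0ms @ 0 + 497.238ms (3/2)
2. 497.238ms @ 3/2 + 82.873ms (1/4)
3. 580.11ms @ 7/4 + 82.873ms (1/4)
4. 662.983ms @ 2 + 94.712ms (2/7)
5. 757.695ms @ 16/7 + 94.712ms (2/7)
6. 852.407ms @ 18/7 + 94.712ms (2/7)
7. 947.119ms @ 20/7 + 94.712ms (2/7)
8. 1041.831ms @ 22/7 + 47.356ms (1/7)
9. 1089.187ms @ 23/7 + 142.068ms (3/7)
10. 1231.255ms @ 26/7 + 94.712ms (2/7)

note 9 onset = 23/7b = 1089.187ms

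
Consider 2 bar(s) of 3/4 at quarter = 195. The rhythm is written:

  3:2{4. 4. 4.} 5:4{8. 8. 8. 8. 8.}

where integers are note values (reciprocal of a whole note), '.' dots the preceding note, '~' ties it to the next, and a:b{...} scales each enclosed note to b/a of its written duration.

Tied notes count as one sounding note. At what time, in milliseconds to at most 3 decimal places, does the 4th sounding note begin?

note 4 onset = 3b = 923.077ms

1. 0.0ms @ 0 + 307.692ms (1)
2. 307.692ms @ 1 + 307.692ms (1)
3. 615.385ms @ 2 + 307.692ms (1)
4. 923.077ms @ 3 + 184.615ms (3/5)
5. 1107.692ms @ 18/5 + 184.615ms (3/5)
6. 1292.308ms @ 21/5 + 184.615ms (3/5)
7. 1476.923ms @ 24/5 + 184.615ms (3/5)
8. 1661.538ms @ 27/5 + 184.615ms (3/5)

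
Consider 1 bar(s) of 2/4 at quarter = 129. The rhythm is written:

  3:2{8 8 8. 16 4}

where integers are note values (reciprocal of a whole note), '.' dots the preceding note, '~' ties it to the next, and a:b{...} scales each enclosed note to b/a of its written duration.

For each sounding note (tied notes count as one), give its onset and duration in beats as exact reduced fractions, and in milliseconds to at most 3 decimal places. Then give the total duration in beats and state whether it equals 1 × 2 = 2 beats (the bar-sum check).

1) 0.0ms=0b +155.039ms=1/3b
2) 155.039ms=1/3b +155.039ms=1/3b
3) 310.078ms=2/3b +232.558ms=1/2b
4) 542.636ms=7/6b +77.519ms=1/6b
5) 620.155ms=4/3b +310.078ms=2/3b
Σ=2b of 2 (129bpm 2/4) — PASS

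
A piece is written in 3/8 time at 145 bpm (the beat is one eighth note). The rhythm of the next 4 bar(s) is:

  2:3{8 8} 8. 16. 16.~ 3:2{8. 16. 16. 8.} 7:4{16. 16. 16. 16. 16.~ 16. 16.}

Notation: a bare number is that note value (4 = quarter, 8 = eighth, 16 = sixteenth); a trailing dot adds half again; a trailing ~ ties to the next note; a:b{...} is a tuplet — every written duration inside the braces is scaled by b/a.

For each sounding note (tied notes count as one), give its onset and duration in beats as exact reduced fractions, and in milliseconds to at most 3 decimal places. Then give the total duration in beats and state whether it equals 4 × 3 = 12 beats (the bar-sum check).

1) 0.0ms=0b +620.69ms=3/2b
2) 620.69ms=3/2b +620.69ms=3/2b
3) 1241.379ms=3b +620.69ms=3/2b
4) 1862.069ms=9/2b +310.345ms=3/4b
5) 2172.414ms=21/4b +724.138ms=7/4b
6) 2896.552ms=7b +206.897ms=1/2b
7) 3103.448ms=15/2b +206.897ms=1/2b
8) 3310.345ms=8b +413.793ms=1b
9) 3724.138ms=9b +177.34ms=3/7b
10) 3901.478ms=66/7b +177.34ms=3/7b
11) 4078.818ms=69/7b +177.34ms=3/7b
12) 4256.158ms=72/7b +177.34ms=3/7b
13) 4433.498ms=75/7b +354.68ms=6/7b
14) 4788.177ms=81/7b +177.34ms=3/7b
Σ=12b of 12 (145bpm 3/8) — PASS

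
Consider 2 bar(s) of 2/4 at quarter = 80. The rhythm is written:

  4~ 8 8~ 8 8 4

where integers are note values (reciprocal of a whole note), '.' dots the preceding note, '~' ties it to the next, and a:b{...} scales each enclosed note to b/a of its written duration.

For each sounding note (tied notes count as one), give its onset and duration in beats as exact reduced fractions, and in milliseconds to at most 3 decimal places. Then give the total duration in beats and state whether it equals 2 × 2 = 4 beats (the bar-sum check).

1) 0.0ms=0b +1125.0ms=3/2b
2) 1125.0ms=3/2b +750.0ms=1b
3) 1875.0ms=5/2b +375.0ms=1/2b
4) 2250.0ms=3b +750.0ms=1b
Σ=4b of 4 (80bpm 2/4) — PASS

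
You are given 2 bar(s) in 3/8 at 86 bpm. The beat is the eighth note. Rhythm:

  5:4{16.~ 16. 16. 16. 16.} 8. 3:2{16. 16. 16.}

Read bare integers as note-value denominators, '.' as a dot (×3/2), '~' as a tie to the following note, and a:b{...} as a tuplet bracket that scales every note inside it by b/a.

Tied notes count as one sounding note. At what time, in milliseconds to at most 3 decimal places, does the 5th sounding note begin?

1. 0.0ms @ 0 + 837.209ms (6/5)
2. 837.209ms @ 6/5 + 418.605ms (3/5)
3. 1255.814ms @ 9/5 + 418.605ms (3/5)
4. 1674.419ms @ 12/5 + 418.605ms (3/5)
5. 2093.023ms @ 3 + 1046.512ms (3/2)
6. 3139.535ms @ 9/2 + 348.837ms (1/2)
7. 3488.372ms @ 5 + 348.837ms (1/2)
8. 3837.209ms @ 11/2 + 348.837ms (1/2)

note 5 onset = 3b = 2093.023ms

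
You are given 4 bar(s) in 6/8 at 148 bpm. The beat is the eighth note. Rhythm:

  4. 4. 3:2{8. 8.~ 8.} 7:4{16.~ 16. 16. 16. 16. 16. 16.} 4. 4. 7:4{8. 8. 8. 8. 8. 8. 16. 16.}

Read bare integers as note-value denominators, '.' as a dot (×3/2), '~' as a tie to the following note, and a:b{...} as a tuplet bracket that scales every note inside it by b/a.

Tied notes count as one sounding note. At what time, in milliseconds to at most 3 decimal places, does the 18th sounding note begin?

note 18 onset = 156/7b = 9034.749ms

1. 0.0ms @ 0 + 1216.216ms (3)
2. 1216.216ms @ 3 + 1216.216ms (3)
3. 2432.432ms @ 6 + 405.405ms (1)
4. 2837.838ms @ 7 + 810.811ms (2)
5. 3648.649ms @ 9 + 347.49ms (6/7)
6. 3996.139ms @ 69/7 + 173.745ms (3/7)
7. 4169.884ms @ 72/7 + 173.745ms (3/7)
8. 4343.629ms @ 75/7 + 173.745ms (3/7)
9. 4517.375ms @ 78/7 + 173.745ms (3/7)
10. 4691.12ms @ 81/7 + 173.745ms (3/7)
11. 4864.865ms @ 12 + 1216.216ms (3)
12. 6081.081ms @ 15 + 1216.216ms (3)
13. 7297.297ms @ 18 + 347.49ms (6/7)
14. 7644.788ms @ 132/7 + 347.49ms (6/7)
15. 7992.278ms @ 138/7 + 347.49ms (6/7)
16. 8339.768ms @ 144/7 + 347.49ms (6/7)
17. 8687.259ms @ 150/7 + 347.49ms (6/7)
18. 9034.749ms @ 156/7 + 347.49ms (6/7)
19. 9382.239ms @ 162/7 + 173.745ms (3/7)
20. 9555.985ms @ 165/7 + 173.745ms (3/7)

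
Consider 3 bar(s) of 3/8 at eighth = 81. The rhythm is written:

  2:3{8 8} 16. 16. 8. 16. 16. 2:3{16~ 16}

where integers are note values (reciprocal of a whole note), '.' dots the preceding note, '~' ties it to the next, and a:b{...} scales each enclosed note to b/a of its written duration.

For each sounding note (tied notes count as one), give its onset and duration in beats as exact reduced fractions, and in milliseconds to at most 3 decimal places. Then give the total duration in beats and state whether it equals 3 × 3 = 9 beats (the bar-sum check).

1) 0.0ms=0b +1111.111ms=3/2b
2) 1111.111ms=3/2b +1111.111ms=3/2b
3) 2222.222ms=3b +555.556ms=3/4b
4) 2777.778ms=15/4b +555.556ms=3/4b
5) 3333.333ms=9/2b +1111.111ms=3/2b
6) 4444.444ms=6b +555.556ms=3/4b
7) 5000.0ms=27/4b +555.556ms=3/4b
8) 5555.556ms=15/2b +1111.111ms=3/2b
Σ=9b of 9 (81bpm 3/8) — PASS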